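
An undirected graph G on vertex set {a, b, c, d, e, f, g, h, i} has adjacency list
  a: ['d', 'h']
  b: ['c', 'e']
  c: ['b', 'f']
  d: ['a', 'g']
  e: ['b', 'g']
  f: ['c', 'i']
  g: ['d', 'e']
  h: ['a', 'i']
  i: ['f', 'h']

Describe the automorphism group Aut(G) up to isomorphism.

G is 2-regular and connected on 9 vertices, i.e. the cycle C_9. The automorphisms of the 9-cycle are exactly the symmetries of a regular 9-gon: the dihedral group D_9, |D_9| = 18.

D_9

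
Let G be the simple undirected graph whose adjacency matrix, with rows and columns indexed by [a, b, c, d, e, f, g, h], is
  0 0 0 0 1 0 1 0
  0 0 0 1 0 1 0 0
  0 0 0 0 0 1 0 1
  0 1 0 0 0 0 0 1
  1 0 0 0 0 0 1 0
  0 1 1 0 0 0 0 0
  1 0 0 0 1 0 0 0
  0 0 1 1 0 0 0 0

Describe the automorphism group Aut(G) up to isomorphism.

D_5 × D_3

G has two connected components, {b, c, d, f, h} and {a, e, g}; each is 2-regular, so G = C_5 ⊔ C_3. The components are non-isomorphic (different sizes), so Aut(G) = Aut(C_5) × Aut(C_3) = D_5 × D_3 of order 10·6 = 60.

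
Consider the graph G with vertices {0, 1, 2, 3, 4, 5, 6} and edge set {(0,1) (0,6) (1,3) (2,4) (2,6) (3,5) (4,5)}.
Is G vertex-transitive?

Yes

Every vertex has degree 2 and the graph is connected, so G is the 7-cycle C_7. C_7 has 7 rotations and 7 reflections, so Aut(C_7) ≅ D_7 of order 14. This group acts transitively on the 7 vertices.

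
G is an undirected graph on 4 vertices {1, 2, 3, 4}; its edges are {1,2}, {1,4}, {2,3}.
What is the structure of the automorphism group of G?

Z_2

The degree sequence is [2, 2, 1, 1]; the two degree-1 vertices 3 and 4 are the ends of a path, so G = P_4. The only nontrivial automorphism of a path is the end-to-end reflection, so Aut(G) ≅ Z_2.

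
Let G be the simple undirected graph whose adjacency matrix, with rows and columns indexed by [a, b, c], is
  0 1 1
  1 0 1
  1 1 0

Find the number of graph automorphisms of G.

6

Every vertex has degree 2, so G is the complete graph K_3. Any permutation of the 3 vertices preserves K_3, so Aut(K_3) = S_3 of order 3! = 6.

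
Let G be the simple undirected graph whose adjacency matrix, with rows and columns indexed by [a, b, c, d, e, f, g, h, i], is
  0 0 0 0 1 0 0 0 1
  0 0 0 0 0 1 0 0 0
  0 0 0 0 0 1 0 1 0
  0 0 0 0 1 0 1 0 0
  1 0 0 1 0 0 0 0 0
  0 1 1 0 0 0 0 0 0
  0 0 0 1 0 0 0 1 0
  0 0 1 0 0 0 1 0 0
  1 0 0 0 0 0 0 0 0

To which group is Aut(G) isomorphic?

The degree sequence is [2, 1, 2, 2, 2, 2, 2, 2, 1]; the two degree-1 vertices b and i are the ends of a path, so G = P_9. A path has exactly one nontrivial symmetry — reversal — giving Aut(G) of order 2.

the cyclic group of order 2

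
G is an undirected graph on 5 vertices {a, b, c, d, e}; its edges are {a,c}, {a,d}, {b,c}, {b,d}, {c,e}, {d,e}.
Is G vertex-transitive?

Automorphisms preserve degree, but G has vertices of degree 2 and vertices of degree 3; no automorphism maps one to the other, so G is not vertex-transitive.

No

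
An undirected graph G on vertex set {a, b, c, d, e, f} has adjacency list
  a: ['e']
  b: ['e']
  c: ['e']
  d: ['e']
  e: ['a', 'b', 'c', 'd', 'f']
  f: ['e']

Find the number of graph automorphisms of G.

Vertex e has degree 5 and every other vertex has degree 1, so G is the star K_{1,5} with centre e. The 5 leaves are pairwise interchangeable while the centre is fixed, giving Aut(G) = S_5.

120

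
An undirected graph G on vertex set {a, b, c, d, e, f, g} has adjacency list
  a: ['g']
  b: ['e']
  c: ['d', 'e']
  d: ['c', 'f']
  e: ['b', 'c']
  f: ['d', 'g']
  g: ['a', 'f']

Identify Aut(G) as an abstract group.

The degree sequence is [1, 1, 2, 2, 2, 2, 2]; the two degree-1 vertices a and b are the ends of a path, so G = P_7. The only nontrivial automorphism of a path is the end-to-end reflection, so Aut(G) ≅ Z_2.

the cyclic group of order 2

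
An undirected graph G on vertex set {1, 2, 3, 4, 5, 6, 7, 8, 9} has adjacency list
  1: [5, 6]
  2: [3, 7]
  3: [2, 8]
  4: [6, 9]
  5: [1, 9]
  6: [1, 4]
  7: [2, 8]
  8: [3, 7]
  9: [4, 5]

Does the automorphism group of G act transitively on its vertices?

No

G has two connected components, {1, 4, 5, 6, 9} and {2, 3, 7, 8}; each is 2-regular, so G = C_5 ⊔ C_4. The orbit of 1 under Aut(G) is {1, 4, 5, 6, 9}, which does not contain 2, so G is not vertex-transitive.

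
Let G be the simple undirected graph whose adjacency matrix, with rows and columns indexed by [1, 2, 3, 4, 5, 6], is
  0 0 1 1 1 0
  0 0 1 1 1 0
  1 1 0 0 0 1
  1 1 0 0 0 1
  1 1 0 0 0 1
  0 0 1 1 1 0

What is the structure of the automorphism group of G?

S_3 ≀ Z_2

G is 3-regular and bipartite with parts {1, 2, 6} and {3, 4, 5} (each part is independent and every cross-pair is an edge), so G = K_{3,3}. Aut(K_{3,3}) is the wreath product S_3 ≀ Z_2: permute within each part, then optionally swap the parts; |Aut| = 2·(3!)² = 72.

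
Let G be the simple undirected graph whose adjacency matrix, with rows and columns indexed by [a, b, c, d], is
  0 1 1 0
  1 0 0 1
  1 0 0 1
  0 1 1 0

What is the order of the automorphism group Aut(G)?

8

G is 2-regular and bipartite with parts {a, d} and {b, c} (each part is independent and every cross-pair is an edge), so G = K_{2,2}. Aut(K_{2,2}) is the wreath product S_2 ≀ Z_2: permute within each part, then optionally swap the parts; |Aut| = 2·(2!)² = 8.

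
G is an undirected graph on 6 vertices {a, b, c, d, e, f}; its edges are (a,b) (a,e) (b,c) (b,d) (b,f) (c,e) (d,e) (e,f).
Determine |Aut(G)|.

The vertices split by degree into {b, e} (degree 4) and {a, c, d, f} (degree 2); every edge runs between the two parts, so G is the complete bipartite graph K_{2,4}. Automorphisms preserve the bipartition setwise (since the parts differ in size) and act as S_4 × S_2 within it; |Aut| = 48.

48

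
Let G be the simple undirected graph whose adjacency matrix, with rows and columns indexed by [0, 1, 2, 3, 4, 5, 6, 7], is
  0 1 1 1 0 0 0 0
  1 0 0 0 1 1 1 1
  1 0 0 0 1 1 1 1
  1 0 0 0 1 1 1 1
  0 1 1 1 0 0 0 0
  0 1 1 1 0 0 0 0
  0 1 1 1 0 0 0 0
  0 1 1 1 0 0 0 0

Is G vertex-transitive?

No

Automorphisms preserve degree, but G has vertices of degree 3 and vertices of degree 5; no automorphism maps one to the other, so G is not vertex-transitive.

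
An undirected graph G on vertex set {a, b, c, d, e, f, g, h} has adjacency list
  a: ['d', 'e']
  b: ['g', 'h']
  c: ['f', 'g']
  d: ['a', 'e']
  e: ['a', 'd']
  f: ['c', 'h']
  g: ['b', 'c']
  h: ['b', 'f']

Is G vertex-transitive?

No

G has two connected components, {b, c, f, g, h} and {a, d, e}; each is 2-regular, so G = C_5 ⊔ C_3. The orbit of a under Aut(G) is {a, d, e}, which does not contain b, so G is not vertex-transitive.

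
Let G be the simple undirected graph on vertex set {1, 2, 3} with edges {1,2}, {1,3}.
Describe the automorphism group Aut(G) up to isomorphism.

C_2

The degree sequence is [2, 1, 1]; the two degree-1 vertices 2 and 3 are the ends of a path, so G = P_3. The only nontrivial automorphism of a path is the end-to-end reflection, so Aut(G) ≅ Z_2.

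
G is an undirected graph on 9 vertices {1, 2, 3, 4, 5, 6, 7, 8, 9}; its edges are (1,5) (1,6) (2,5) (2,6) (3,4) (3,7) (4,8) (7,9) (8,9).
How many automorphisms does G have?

G has two connected components, {3, 4, 7, 8, 9} and {1, 2, 5, 6}; each is 2-regular, so G = C_5 ⊔ C_4. No automorphism exchanges components of different sizes, hence Aut(G) is the direct product D_4 × D_5, order 80.

80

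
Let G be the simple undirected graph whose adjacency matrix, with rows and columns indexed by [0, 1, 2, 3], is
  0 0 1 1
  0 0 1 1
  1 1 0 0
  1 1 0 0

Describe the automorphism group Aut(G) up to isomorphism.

the dihedral group of order 8

G is 2-regular and bipartite on 2^2 = 4 vertices with girth 4; it is the hypercube graph Q_2. Aut(Q_2) consists of the signed permutations of the 2 coordinate axes: 2! permutations times 2^2 sign flips, so |Aut| = 2^2·2! = 8.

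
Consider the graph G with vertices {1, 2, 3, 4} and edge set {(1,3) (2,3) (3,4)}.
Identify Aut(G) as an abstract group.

S_3

Vertex 3 has degree 3 and every other vertex has degree 1, so G is the star K_{1,3} with centre 3. The 3 leaves are pairwise interchangeable while the centre is fixed, giving Aut(G) = S_3.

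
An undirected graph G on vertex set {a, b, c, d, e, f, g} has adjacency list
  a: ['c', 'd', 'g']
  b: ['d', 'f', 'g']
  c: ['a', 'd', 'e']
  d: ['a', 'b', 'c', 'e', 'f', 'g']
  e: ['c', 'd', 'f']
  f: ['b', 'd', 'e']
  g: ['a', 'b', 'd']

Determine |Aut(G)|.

12

Vertex d is the unique vertex of degree 6; the remaining 6 vertices each have degree 3 and induce a cycle, so G is the wheel on 7 vertices with hub d. With the hub fixed, the remaining symmetry is that of the rim cycle C_6, giving the dihedral group D_6.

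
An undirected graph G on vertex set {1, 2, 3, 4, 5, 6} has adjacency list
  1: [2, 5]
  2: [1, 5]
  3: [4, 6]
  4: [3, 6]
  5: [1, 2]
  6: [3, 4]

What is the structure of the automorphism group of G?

G has two connected components, {3, 4, 6} and {1, 2, 5}; each is 2-regular, so G = C_3 ⊔ C_3. Aut of a disjoint union of two copies of C_3 is the wreath product D_3 ≀ Z_2, of order 2·6² = 72.

(D_3 × D_3) ⋊ Z_2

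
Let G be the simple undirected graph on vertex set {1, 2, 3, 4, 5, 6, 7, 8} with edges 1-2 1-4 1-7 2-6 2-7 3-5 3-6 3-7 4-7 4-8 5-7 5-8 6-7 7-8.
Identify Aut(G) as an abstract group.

D_7

Vertex 7 is the unique vertex of degree 7; the remaining 7 vertices each have degree 3 and induce a cycle, so G is the wheel on 8 vertices with hub 7. With the hub fixed, the remaining symmetry is that of the rim cycle C_7, giving the dihedral group D_7.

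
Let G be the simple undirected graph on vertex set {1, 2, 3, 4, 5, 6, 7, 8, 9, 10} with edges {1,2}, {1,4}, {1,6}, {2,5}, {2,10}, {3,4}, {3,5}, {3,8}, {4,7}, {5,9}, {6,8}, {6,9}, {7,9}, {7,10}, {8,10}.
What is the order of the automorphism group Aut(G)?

G is 3-regular on 10 vertices with no triangles and no 4-cycles (girth 5): this is the Petersen graph. It is a classical fact that the Petersen graph has automorphism group S_5 (order 120), arising from its description as the Kneser graph K(5,2).

120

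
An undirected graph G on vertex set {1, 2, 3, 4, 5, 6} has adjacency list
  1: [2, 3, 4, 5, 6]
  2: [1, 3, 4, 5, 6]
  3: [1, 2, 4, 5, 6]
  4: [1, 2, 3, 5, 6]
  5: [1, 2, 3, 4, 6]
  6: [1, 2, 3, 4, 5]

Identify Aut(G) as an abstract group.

All 6 vertices are pairwise adjacent: G = K_6. Every bijection on the vertex set is an automorphism of K_6; hence Aut(K_6) ≅ S_6, order 720.

the symmetric group on 6 letters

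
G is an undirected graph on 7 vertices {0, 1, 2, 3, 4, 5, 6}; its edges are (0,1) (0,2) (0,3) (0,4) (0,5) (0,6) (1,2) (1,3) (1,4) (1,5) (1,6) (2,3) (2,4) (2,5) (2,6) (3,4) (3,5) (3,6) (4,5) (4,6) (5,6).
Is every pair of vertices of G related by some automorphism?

Yes

Every vertex has degree 6, so G is the complete graph K_7. Any permutation of the 7 vertices preserves K_7, so Aut(K_7) = S_7 of order 7! = 5040. Under this action every vertex can be carried to every other, so G is vertex-transitive.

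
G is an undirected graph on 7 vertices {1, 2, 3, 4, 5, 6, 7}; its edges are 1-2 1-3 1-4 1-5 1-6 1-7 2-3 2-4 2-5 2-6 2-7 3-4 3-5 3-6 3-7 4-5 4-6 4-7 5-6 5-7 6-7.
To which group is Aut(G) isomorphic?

Every vertex has degree 6, so G is the complete graph K_7. Any permutation of the 7 vertices preserves K_7, so Aut(K_7) = S_7 of order 7! = 5040.

S_7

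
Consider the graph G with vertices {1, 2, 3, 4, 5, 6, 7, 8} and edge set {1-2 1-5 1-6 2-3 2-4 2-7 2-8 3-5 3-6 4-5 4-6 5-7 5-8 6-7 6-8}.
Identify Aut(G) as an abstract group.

The vertices split by degree into {2, 5, 6} (degree 5) and {1, 3, 4, 7, 8} (degree 3); every edge runs between the two parts, so G is the complete bipartite graph K_{3,5}. The parts have unequal sizes, so no automorphism swaps them; each part is permuted independently, giving S_5 × S_3 of order 5!·3! = 720.

S_5 × S_3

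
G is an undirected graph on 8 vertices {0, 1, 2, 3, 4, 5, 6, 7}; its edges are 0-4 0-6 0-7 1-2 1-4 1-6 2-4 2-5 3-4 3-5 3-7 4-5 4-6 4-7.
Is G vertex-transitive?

Vertex 4 is the only vertex of degree 7, so every automorphism fixes it; G is not vertex-transitive.

No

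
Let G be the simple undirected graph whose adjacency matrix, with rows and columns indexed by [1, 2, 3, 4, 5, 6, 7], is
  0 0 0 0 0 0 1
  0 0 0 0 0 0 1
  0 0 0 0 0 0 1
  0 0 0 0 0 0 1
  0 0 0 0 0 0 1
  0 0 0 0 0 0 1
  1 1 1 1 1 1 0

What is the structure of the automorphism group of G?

S_6

Vertex 7 has degree 6 and every other vertex has degree 1, so G is the star K_{1,6} with centre 7. Any automorphism fixes the centre and permutes the 6 leaves freely, so Aut(G) ≅ S_6 of order 6! = 720.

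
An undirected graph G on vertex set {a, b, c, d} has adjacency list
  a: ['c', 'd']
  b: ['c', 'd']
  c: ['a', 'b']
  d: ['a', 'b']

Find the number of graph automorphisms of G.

G is 2-regular and bipartite on 2^2 = 4 vertices with girth 4; it is the hypercube graph Q_2. The symmetry group of the 2-cube is the hyperoctahedral group B_2 = Z_2 ≀ S_2, of order 2^2·2! = 8.

8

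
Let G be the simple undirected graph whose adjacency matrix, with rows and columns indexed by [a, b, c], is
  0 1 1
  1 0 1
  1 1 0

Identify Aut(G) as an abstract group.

the symmetric group on 3 letters

Every vertex has degree 2, so G is the complete graph K_3. Every bijection on the vertex set is an automorphism of K_3; hence Aut(K_3) ≅ S_3, order 6.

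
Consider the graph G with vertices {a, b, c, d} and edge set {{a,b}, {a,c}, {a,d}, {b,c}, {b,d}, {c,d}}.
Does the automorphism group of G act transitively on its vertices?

Yes

Every vertex has degree 3, so G is the complete graph K_4. Every bijection on the vertex set is an automorphism of K_4; hence Aut(K_4) ≅ S_4, order 24. This group acts transitively on the 4 vertices.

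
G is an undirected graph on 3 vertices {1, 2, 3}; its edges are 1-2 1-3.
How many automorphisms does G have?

The degree sequence is [2, 1, 1]; the two degree-1 vertices 2 and 3 are the ends of a path, so G = P_3. A path has exactly one nontrivial symmetry — reversal — giving Aut(G) of order 2.

2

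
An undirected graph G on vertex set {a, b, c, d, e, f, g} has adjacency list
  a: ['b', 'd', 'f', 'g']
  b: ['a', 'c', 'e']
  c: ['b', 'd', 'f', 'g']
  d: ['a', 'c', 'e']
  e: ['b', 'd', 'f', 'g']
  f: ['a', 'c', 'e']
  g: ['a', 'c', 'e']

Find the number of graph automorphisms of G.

The vertices split by degree into {a, c, e} (degree 4) and {b, d, f, g} (degree 3); every edge runs between the two parts, so G is the complete bipartite graph K_{3,4}. Automorphisms preserve the bipartition setwise (since the parts differ in size) and act as S_3 × S_4 within it; |Aut| = 144.

144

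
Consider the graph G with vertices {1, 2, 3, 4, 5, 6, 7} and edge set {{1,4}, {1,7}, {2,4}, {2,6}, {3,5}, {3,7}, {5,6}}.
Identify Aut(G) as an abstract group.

G is 2-regular and connected on 7 vertices, i.e. the cycle C_7. C_7 has 7 rotations and 7 reflections, so Aut(C_7) ≅ D_7 of order 14.

the dihedral group of order 14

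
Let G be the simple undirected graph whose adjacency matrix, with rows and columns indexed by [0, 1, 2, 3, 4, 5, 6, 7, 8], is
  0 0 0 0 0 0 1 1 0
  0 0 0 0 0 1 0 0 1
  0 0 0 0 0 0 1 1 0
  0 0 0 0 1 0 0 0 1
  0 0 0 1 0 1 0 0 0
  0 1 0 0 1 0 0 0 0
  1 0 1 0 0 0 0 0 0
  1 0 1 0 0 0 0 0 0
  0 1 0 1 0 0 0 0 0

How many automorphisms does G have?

80

G has two connected components, {1, 3, 4, 5, 8} and {0, 2, 6, 7}; each is 2-regular, so G = C_5 ⊔ C_4. The components are non-isomorphic (different sizes), so Aut(G) = Aut(C_4) × Aut(C_5) = D_4 × D_5 of order 8·10 = 80.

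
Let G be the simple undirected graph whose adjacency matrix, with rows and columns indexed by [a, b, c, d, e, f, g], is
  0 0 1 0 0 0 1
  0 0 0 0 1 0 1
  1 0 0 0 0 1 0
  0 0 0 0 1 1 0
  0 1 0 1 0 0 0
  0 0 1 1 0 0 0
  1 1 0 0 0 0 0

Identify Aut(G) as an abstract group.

D_7

Every vertex has degree 2 and the graph is connected, so G is the 7-cycle C_7. The automorphisms of the 7-cycle are exactly the symmetries of a regular 7-gon: the dihedral group D_7, |D_7| = 14.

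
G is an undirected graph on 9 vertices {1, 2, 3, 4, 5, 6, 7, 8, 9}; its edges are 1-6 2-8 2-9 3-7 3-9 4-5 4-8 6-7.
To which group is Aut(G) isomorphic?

The degree sequence is [1, 2, 2, 2, 1, 2, 2, 2, 2]; the two degree-1 vertices 1 and 5 are the ends of a path, so G = P_9. A path has exactly one nontrivial symmetry — reversal — giving Aut(G) of order 2.

C_2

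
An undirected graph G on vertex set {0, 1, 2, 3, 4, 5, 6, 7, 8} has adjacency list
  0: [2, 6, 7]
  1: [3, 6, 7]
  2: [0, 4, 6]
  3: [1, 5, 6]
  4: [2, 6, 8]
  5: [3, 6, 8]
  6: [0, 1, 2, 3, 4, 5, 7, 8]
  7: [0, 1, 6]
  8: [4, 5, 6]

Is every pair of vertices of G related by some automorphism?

No

Vertex 6 is the only vertex of degree 8, so every automorphism fixes it; G is not vertex-transitive.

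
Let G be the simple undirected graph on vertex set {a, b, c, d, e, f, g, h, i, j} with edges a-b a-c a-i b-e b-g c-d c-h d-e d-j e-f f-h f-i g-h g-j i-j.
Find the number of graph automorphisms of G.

G is 3-regular on 10 vertices with no triangles and no 4-cycles (girth 5): this is the Petersen graph. Viewing the Petersen graph as the Kneser graph K(5,2) — vertices are 2-subsets of {1,…,5}, edges join disjoint pairs — its automorphisms are exactly the permutations of the 5-element set, so Aut ≅ S_5 of order 120.

120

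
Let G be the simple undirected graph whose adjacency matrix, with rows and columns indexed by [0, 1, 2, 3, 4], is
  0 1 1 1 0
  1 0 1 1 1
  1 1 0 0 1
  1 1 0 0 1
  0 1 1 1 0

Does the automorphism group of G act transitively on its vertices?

Vertex 1 is the only vertex of degree 4, so every automorphism fixes it; G is not vertex-transitive.

No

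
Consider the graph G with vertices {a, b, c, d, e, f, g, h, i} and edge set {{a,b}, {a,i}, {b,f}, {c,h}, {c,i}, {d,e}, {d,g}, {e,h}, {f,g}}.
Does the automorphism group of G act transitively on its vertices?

Every vertex has degree 2 and the graph is connected, so G is the 9-cycle C_9. The automorphisms of the 9-cycle are exactly the symmetries of a regular 9-gon: the dihedral group D_9, |D_9| = 18. This group acts transitively on the 9 vertices.

Yes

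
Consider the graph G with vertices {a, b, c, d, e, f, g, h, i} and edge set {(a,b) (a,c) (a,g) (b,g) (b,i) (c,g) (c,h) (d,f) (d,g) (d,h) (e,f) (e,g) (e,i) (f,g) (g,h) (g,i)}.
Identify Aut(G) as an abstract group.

Vertex g is the unique vertex of degree 8; the remaining 8 vertices each have degree 3 and induce a cycle, so G is the wheel on 9 vertices with hub g. With the hub fixed, the remaining symmetry is that of the rim cycle C_8, giving the dihedral group D_8.

the dihedral group of order 16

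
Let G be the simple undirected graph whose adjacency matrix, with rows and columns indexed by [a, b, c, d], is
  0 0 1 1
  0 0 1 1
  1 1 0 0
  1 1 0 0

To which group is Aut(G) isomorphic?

the dihedral group of order 8

G is 2-regular and bipartite on 2^2 = 4 vertices with girth 4; it is the hypercube graph Q_2. Aut(Q_2) consists of the signed permutations of the 2 coordinate axes: 2! permutations times 2^2 sign flips, so |Aut| = 2^2·2! = 8.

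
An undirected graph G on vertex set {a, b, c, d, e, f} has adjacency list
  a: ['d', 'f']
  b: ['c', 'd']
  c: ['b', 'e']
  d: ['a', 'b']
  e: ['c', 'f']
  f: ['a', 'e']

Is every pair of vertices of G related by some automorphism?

Yes

Every vertex has degree 2 and the graph is connected, so G is the 6-cycle C_6. The automorphisms of the 6-cycle are exactly the symmetries of a regular 6-gon: the dihedral group D_6, |D_6| = 12. Under this action every vertex can be carried to every other, so G is vertex-transitive.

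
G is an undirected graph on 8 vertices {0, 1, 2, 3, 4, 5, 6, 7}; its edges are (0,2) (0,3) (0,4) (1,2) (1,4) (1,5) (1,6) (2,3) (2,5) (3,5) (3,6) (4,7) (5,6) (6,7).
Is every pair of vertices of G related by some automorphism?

No

Vertex 7 is the only vertex of degree 2, so every automorphism fixes it; G is not vertex-transitive.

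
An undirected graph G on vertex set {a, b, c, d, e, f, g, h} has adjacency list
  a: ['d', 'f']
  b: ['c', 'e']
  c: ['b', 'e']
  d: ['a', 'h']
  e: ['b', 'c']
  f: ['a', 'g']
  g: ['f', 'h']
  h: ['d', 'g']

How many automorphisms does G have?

G has two connected components, {a, d, f, g, h} and {b, c, e}; each is 2-regular, so G = C_5 ⊔ C_3. The components are non-isomorphic (different sizes), so Aut(G) = Aut(C_5) × Aut(C_3) = D_5 × D_3 of order 10·6 = 60.

60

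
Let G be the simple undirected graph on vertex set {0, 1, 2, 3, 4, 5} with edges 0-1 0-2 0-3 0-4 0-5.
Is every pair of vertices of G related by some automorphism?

No

Vertex 0 is the only vertex of degree 5, so every automorphism fixes it; G is not vertex-transitive.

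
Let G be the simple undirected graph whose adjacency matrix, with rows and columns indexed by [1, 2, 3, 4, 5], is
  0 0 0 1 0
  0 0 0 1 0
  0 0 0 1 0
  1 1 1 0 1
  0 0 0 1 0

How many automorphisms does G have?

24

Vertex 4 has degree 4 and every other vertex has degree 1, so G is the star K_{1,4} with centre 4. Any automorphism fixes the centre and permutes the 4 leaves freely, so Aut(G) ≅ S_4 of order 4! = 24.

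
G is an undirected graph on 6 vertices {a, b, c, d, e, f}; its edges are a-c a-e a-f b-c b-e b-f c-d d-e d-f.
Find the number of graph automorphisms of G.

G is 3-regular and bipartite with parts {c, e, f} and {a, b, d} (each part is independent and every cross-pair is an edge), so G = K_{3,3}. Aut(K_{3,3}) is the wreath product S_3 ≀ Z_2: permute within each part, then optionally swap the parts; |Aut| = 2·(3!)² = 72.

72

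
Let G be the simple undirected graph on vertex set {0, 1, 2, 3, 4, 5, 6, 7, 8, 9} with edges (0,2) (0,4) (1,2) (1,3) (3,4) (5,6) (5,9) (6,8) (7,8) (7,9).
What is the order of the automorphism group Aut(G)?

200

G has two connected components, {0, 1, 2, 3, 4} and {5, 6, 7, 8, 9}; each is 2-regular, so G = C_5 ⊔ C_5. With two isomorphic components, Aut(G) = Aut(C_5) ≀ S_2 = (D_5 × D_5) ⋊ Z_2: permute each cycle by D_5, then optionally swap the two cycles. Order 2·(2·5)² = 200.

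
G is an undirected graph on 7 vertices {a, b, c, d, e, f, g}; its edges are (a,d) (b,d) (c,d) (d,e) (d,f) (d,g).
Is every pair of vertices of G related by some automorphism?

Vertex d is the only vertex of degree 6, so every automorphism fixes it; G is not vertex-transitive.

No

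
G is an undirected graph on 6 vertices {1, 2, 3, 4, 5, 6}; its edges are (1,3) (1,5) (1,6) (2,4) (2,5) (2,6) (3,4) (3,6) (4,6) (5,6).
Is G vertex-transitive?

No

Vertex 6 is the only vertex of degree 5, so every automorphism fixes it; G is not vertex-transitive.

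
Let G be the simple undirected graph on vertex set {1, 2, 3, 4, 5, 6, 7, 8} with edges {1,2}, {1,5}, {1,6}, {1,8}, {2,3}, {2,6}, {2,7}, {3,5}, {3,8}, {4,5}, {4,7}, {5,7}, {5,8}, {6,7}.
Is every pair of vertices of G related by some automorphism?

Vertex 4 is the only vertex of degree 2, so every automorphism fixes it; G is not vertex-transitive.

No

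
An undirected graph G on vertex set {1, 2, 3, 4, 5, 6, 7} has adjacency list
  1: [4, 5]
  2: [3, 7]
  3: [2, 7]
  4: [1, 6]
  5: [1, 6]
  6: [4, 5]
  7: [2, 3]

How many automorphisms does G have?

G has two connected components, {1, 4, 5, 6} and {2, 3, 7}; each is 2-regular, so G = C_4 ⊔ C_3. The components are non-isomorphic (different sizes), so Aut(G) = Aut(C_4) × Aut(C_3) = D_4 × D_3 of order 8·6 = 48.

48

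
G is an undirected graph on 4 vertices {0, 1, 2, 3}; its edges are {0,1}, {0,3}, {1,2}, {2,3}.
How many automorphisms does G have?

8

G is 2-regular and bipartite with parts {1, 3} and {0, 2} (each part is independent and every cross-pair is an edge), so G = K_{2,2}. Each part can be permuted independently (S_2 × S_2) and the two equal-size parts can also be swapped, giving (S_2 × S_2) ⋊ Z_2 of order 2·(2!)² = 8.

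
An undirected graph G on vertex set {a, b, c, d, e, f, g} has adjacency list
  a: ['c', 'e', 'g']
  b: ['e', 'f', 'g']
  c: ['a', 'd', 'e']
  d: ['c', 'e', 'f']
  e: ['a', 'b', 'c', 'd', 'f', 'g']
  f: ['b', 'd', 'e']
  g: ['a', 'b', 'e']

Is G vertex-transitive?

Vertex e is the only vertex of degree 6, so every automorphism fixes it; G is not vertex-transitive.

No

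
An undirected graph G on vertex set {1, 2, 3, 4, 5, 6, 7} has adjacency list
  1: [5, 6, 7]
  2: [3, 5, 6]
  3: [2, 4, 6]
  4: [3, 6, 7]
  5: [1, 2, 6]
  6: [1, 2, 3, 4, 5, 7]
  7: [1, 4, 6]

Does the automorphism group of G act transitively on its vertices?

No

Vertex 6 is the only vertex of degree 6, so every automorphism fixes it; G is not vertex-transitive.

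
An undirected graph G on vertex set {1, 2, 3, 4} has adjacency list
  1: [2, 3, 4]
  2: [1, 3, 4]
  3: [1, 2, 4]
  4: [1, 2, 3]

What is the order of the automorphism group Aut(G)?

Every vertex has degree 3, so G is the complete graph K_4. Any permutation of the 4 vertices preserves K_4, so Aut(K_4) = S_4 of order 4! = 24.

24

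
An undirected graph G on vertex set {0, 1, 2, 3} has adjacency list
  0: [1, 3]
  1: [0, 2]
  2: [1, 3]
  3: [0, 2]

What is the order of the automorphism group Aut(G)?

8

Every vertex has degree 2 and the graph is connected, so G is the 4-cycle C_4. The automorphisms of the 4-cycle are exactly the symmetries of a regular 4-gon: the dihedral group D_4, |D_4| = 8.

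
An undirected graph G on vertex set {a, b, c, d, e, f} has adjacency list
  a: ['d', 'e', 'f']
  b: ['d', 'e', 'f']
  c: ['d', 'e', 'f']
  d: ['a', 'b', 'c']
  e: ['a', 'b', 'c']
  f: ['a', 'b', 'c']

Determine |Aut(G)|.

G is 3-regular and bipartite with parts {a, b, c} and {d, e, f} (each part is independent and every cross-pair is an edge), so G = K_{3,3}. Each part can be permuted independently (S_3 × S_3) and the two equal-size parts can also be swapped, giving (S_3 × S_3) ⋊ Z_2 of order 2·(3!)² = 72.

72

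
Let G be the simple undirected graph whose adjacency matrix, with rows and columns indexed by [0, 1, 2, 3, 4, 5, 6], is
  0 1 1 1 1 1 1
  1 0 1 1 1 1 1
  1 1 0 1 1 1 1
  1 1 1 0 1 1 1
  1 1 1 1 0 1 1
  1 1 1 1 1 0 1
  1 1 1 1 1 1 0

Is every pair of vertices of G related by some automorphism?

Yes

Every vertex has degree 6, so G is the complete graph K_7. Every bijection on the vertex set is an automorphism of K_7; hence Aut(K_7) ≅ S_7, order 5040. Under this action every vertex can be carried to every other, so G is vertex-transitive.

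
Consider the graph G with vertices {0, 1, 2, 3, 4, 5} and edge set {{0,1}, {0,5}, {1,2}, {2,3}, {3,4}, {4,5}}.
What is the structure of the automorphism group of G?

the dihedral group of order 12

G is 2-regular and connected on 6 vertices, i.e. the cycle C_6. C_6 has 6 rotations and 6 reflections, so Aut(C_6) ≅ D_6 of order 12.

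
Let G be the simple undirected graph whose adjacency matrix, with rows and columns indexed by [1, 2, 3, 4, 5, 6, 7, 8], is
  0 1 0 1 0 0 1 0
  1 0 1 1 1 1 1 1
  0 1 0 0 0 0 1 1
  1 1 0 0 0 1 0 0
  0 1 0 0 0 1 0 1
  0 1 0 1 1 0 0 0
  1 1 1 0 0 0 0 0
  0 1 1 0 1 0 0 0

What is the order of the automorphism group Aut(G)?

14

Vertex 2 is the unique vertex of degree 7; the remaining 7 vertices each have degree 3 and induce a cycle, so G is the wheel on 8 vertices with hub 2. Every automorphism fixes the hub and acts on the rim 7-cycle, so Aut(G) ≅ Aut(C_7) = D_7 of order 14.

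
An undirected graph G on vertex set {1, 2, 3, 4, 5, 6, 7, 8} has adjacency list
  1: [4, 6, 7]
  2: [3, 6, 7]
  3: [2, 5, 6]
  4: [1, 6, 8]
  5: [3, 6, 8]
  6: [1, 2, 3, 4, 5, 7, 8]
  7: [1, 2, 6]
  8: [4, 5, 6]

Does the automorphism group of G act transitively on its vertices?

No

Vertex 6 is the only vertex of degree 7, so every automorphism fixes it; G is not vertex-transitive.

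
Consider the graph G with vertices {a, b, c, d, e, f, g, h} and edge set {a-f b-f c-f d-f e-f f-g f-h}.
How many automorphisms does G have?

Vertex f has degree 7 and every other vertex has degree 1, so G is the star K_{1,7} with centre f. The 7 leaves are pairwise interchangeable while the centre is fixed, giving Aut(G) = S_7.

5040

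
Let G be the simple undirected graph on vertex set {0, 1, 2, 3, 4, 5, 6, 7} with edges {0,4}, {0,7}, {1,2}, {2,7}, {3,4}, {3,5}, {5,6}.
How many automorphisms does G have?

The degree sequence is [2, 1, 2, 2, 2, 2, 1, 2]; the two degree-1 vertices 1 and 6 are the ends of a path, so G = P_8. A path has exactly one nontrivial symmetry — reversal — giving Aut(G) of order 2.

2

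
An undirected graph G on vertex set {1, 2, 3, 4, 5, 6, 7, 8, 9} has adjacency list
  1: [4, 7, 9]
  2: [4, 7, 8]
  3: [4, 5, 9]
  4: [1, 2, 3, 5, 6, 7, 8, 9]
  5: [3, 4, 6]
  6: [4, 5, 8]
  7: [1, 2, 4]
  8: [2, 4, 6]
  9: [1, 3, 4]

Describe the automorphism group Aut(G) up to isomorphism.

Vertex 4 is the unique vertex of degree 8; the remaining 8 vertices each have degree 3 and induce a cycle, so G is the wheel on 9 vertices with hub 4. Every automorphism fixes the hub and acts on the rim 8-cycle, so Aut(G) ≅ Aut(C_8) = D_8 of order 16.

the dihedral group of order 16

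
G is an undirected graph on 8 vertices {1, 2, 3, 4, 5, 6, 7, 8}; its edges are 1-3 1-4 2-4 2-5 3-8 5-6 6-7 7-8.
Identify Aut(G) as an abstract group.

the dihedral group of order 16

G is 2-regular and connected on 8 vertices, i.e. the cycle C_8. The automorphisms of the 8-cycle are exactly the symmetries of a regular 8-gon: the dihedral group D_8, |D_8| = 16.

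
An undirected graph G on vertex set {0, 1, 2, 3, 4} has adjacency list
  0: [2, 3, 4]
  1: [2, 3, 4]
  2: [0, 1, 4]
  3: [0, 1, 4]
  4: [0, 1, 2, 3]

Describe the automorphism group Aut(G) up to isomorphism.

D_4

Vertex 4 is the unique vertex of degree 4; the remaining 4 vertices each have degree 3 and induce a cycle, so G is the wheel on 5 vertices with hub 4. With the hub fixed, the remaining symmetry is that of the rim cycle C_4, giving the dihedral group D_4.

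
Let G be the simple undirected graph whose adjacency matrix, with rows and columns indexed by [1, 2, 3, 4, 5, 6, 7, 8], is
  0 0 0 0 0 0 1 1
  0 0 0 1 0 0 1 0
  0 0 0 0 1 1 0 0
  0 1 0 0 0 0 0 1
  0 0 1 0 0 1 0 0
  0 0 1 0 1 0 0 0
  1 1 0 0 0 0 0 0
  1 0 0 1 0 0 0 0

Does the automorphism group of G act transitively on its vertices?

G has two connected components, {1, 2, 4, 7, 8} and {3, 5, 6}; each is 2-regular, so G = C_5 ⊔ C_3. The orbit of 1 under Aut(G) is {1, 2, 4, 7, 8}, which does not contain 3, so G is not vertex-transitive.

No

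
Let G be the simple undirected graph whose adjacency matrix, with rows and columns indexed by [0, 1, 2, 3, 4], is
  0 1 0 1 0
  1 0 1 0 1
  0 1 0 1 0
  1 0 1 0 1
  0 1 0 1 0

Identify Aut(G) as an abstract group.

S_2 × S_3

The vertices split by degree into {1, 3} (degree 3) and {0, 2, 4} (degree 2); every edge runs between the two parts, so G is the complete bipartite graph K_{2,3}. The parts have unequal sizes, so no automorphism swaps them; each part is permuted independently, giving S_2 × S_3 of order 2!·3! = 12.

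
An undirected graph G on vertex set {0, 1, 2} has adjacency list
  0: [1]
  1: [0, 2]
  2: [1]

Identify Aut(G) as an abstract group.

the cyclic group of order 2

The degree sequence is [1, 2, 1]; the two degree-1 vertices 0 and 2 are the ends of a path, so G = P_3. The only nontrivial automorphism of a path is the end-to-end reflection, so Aut(G) ≅ Z_2.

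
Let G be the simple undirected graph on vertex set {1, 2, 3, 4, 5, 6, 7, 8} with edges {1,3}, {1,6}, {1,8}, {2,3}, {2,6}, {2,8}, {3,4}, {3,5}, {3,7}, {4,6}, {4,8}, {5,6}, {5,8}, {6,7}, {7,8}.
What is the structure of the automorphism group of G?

The vertices split by degree into {3, 6, 8} (degree 5) and {1, 2, 4, 5, 7} (degree 3); every edge runs between the two parts, so G is the complete bipartite graph K_{3,5}. Automorphisms preserve the bipartition setwise (since the parts differ in size) and act as S_5 × S_3 within it; |Aut| = 720.

S_5 × S_3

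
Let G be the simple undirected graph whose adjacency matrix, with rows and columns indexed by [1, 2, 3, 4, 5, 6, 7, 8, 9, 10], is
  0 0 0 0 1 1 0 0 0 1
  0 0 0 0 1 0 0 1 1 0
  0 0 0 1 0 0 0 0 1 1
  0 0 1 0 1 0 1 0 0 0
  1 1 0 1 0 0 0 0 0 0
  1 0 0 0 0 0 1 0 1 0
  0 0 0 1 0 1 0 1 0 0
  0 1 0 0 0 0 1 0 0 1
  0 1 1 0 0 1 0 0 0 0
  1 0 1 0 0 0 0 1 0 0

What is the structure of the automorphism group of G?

G is 3-regular on 10 vertices with no triangles and no 4-cycles (girth 5): this is the Petersen graph. It is a classical fact that the Petersen graph has automorphism group S_5 (order 120), arising from its description as the Kneser graph K(5,2).

the symmetric group S_5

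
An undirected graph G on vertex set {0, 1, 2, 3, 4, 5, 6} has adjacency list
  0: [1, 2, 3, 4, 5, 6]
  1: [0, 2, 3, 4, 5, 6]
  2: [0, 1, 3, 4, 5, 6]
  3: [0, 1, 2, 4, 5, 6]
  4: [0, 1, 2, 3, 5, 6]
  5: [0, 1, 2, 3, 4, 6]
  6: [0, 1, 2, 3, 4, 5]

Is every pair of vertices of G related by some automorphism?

Every vertex has degree 6, so G is the complete graph K_7. Every bijection on the vertex set is an automorphism of K_7; hence Aut(K_7) ≅ S_7, order 5040. This group acts transitively on the 7 vertices.

Yes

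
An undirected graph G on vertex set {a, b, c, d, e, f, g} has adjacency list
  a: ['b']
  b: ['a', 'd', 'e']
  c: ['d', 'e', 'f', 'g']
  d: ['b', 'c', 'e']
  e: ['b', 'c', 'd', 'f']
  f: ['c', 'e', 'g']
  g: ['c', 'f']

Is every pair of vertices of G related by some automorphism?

No

Vertex a is the only vertex of degree 1, so every automorphism fixes it; G is not vertex-transitive.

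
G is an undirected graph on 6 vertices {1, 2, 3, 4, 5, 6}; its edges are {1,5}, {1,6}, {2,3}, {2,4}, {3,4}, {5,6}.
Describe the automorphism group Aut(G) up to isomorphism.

D_3 ≀ Z_2

G has two connected components, {2, 3, 4} and {1, 5, 6}; each is 2-regular, so G = C_3 ⊔ C_3. With two isomorphic components, Aut(G) = Aut(C_3) ≀ S_2 = (D_3 × D_3) ⋊ Z_2: permute each cycle by D_3, then optionally swap the two cycles. Order 2·(2·3)² = 72.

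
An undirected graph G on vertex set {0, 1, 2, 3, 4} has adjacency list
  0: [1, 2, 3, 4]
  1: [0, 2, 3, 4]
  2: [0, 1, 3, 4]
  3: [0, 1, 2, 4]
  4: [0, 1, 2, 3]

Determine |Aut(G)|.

Every vertex has degree 4, so G is the complete graph K_5. Any permutation of the 5 vertices preserves K_5, so Aut(K_5) = S_5 of order 5! = 120.

120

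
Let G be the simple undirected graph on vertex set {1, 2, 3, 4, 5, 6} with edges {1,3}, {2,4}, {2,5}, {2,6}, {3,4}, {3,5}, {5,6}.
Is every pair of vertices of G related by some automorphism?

No

Vertex 1 is the only vertex of degree 1, so every automorphism fixes it; G is not vertex-transitive.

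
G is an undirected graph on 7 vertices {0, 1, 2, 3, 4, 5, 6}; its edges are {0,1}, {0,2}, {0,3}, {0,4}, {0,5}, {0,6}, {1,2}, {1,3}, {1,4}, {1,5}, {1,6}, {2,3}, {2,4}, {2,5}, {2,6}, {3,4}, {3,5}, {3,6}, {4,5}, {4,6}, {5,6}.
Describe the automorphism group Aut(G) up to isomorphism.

All 7 vertices are pairwise adjacent: G = K_7. Any permutation of the 7 vertices preserves K_7, so Aut(K_7) = S_7 of order 7! = 5040.

the symmetric group on 7 letters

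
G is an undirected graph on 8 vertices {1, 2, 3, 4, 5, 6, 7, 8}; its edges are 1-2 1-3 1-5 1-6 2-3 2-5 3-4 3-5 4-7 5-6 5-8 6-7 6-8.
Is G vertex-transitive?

No

Vertex 2 is the only vertex of degree 3, so every automorphism fixes it; G is not vertex-transitive.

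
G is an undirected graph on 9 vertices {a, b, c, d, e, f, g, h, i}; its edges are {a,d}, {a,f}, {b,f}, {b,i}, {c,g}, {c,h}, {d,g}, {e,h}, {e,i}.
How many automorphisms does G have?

G is 2-regular and connected on 9 vertices, i.e. the cycle C_9. The automorphisms of the 9-cycle are exactly the symmetries of a regular 9-gon: the dihedral group D_9, |D_9| = 18.

18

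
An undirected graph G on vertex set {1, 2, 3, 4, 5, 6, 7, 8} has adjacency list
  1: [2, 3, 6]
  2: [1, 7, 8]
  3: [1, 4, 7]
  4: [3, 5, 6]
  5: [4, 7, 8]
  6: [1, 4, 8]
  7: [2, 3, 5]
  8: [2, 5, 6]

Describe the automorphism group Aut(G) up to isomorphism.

the hyperoctahedral group B_3

G is 3-regular and bipartite on 2^3 = 8 vertices with girth 4; it is the hypercube graph Q_3. The symmetry group of the 3-cube is the hyperoctahedral group B_3 = Z_2 ≀ S_3, of order 2^3·3! = 48.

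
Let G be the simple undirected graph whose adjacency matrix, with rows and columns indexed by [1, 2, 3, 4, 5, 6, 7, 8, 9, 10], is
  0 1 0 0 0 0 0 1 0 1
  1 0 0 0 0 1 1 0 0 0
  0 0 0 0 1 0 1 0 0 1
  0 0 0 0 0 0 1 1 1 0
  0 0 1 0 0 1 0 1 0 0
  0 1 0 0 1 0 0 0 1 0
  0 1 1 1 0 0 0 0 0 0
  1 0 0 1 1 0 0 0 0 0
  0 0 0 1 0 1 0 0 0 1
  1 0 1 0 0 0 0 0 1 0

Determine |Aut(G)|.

120

G is 3-regular on 10 vertices with no triangles and no 4-cycles (girth 5): this is the Petersen graph. It is a classical fact that the Petersen graph has automorphism group S_5 (order 120), arising from its description as the Kneser graph K(5,2).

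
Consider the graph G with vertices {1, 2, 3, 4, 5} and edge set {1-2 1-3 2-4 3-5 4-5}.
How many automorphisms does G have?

Every vertex has degree 2 and the graph is connected, so G is the 5-cycle C_5. C_5 has 5 rotations and 5 reflections, so Aut(C_5) ≅ D_5 of order 10.

10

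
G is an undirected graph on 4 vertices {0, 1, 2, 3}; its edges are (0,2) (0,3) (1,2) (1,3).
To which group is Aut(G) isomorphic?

the dihedral group of order 8

G is 2-regular and connected on 4 vertices, i.e. the cycle C_4. C_4 has 4 rotations and 4 reflections, so Aut(C_4) ≅ D_4 of order 8.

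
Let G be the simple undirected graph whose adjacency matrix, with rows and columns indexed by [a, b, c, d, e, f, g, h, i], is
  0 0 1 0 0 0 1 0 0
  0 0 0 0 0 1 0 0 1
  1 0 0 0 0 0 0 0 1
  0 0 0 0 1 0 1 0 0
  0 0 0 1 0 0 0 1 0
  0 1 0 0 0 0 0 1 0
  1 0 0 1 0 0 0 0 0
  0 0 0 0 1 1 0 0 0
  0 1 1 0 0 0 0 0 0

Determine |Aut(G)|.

18

Every vertex has degree 2 and the graph is connected, so G is the 9-cycle C_9. C_9 has 9 rotations and 9 reflections, so Aut(C_9) ≅ D_9 of order 18.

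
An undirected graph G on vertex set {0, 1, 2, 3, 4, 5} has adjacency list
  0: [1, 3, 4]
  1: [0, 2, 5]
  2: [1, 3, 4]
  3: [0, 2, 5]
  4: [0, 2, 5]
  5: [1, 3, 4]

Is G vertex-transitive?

Yes

G is 3-regular and bipartite with parts {1, 3, 4} and {0, 2, 5} (each part is independent and every cross-pair is an edge), so G = K_{3,3}. Aut(K_{3,3}) is the wreath product S_3 ≀ Z_2: permute within each part, then optionally swap the parts; |Aut| = 2·(3!)² = 72. This group acts transitively on the 6 vertices.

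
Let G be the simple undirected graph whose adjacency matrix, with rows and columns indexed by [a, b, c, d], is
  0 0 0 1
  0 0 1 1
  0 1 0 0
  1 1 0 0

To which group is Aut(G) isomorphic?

C_2

The degree sequence is [1, 2, 1, 2]; the two degree-1 vertices a and c are the ends of a path, so G = P_4. A path has exactly one nontrivial symmetry — reversal — giving Aut(G) of order 2.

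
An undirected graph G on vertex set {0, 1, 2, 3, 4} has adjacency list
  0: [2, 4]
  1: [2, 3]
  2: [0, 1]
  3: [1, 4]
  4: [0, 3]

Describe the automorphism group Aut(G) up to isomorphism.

Every vertex has degree 2 and the graph is connected, so G is the 5-cycle C_5. The automorphisms of the 5-cycle are exactly the symmetries of a regular 5-gon: the dihedral group D_5, |D_5| = 10.

D_5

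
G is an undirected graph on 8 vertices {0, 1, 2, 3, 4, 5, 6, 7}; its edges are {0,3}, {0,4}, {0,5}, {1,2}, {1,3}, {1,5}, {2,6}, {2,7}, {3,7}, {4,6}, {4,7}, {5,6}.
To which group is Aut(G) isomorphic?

the hyperoctahedral group B_3

G is 3-regular and bipartite on 2^3 = 8 vertices with girth 4; it is the hypercube graph Q_3. The symmetry group of the 3-cube is the hyperoctahedral group B_3 = Z_2 ≀ S_3, of order 2^3·3! = 48.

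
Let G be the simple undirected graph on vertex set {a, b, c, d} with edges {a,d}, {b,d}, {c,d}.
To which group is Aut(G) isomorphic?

S_3

Vertex d has degree 3 and every other vertex has degree 1, so G is the star K_{1,3} with centre d. Any automorphism fixes the centre and permutes the 3 leaves freely, so Aut(G) ≅ S_3 of order 3! = 6.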